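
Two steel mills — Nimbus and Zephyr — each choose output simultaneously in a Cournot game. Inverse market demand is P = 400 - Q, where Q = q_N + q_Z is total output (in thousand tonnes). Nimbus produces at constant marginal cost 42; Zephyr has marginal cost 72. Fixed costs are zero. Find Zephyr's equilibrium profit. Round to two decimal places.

9867.11

Nimbus's profit: π_N = (400 - Q)q_N - (42q_N). Setting ∂π_N/∂q_N = 0: 358 - 2q_N - (q_Z) = 0.
Zephyr's profit: π_Z = (400 - Q)q_Z - (72q_Z). Setting ∂π_Z/∂q_Z = 0: 328 - 2q_Z - (q_N) = 0.
Rearranging gives the reaction functions q_N = (358 - q_Z)/2 and q_Z = (328 - q_N)/2.
Solving the pair: q_N = 388/3, q_Z = 298/3.
Price P = 400 - 686/3 = 514/3.
Zephyr's profit: (514/3 - 72)·(298/3) = 9867.1111.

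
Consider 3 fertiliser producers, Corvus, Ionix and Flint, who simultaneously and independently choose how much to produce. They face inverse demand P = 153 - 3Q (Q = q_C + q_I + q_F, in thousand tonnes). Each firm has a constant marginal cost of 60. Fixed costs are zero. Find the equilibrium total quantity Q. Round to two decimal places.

23.25

Each firm earns π_i = (153 - 3Q)q_i - 60q_i.
Setting ∂π_i/∂q_i = 0 with rivals' quantities fixed: 93 - 6q_i - 3·Σ_{j≠i} q_j = 0.
With identical firms every q_j equals q_i, so Σ_{j≠i} q_j = 2q_i and 93 = 12q_i, giving q_i = 31/4.
Total output Q = 31/4 + 31/4 + 31/4 = 93/4.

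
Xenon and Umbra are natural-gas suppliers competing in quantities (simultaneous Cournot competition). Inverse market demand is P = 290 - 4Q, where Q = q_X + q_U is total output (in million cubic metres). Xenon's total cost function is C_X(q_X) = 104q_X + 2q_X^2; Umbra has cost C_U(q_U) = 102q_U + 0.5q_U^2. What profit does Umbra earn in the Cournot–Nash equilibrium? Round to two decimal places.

Xenon's profit: π_X = (290 - 4Q)q_X - (104q_X + 2q_X²). Setting ∂π_X/∂q_X = 0: 186 - 12q_X - 4(q_U) = 0.
Umbra's first-order condition: 188 - 9q_U - 4(q_X) = 0.
Best responses: q_X = (186 - 4q_U)/12, q_U = (188 - 4q_X)/9.
Substituting one into the other gives q_X = 461/46 and q_U = 378/23.
Price P = 290 - 4·(1217/46) = 184.1739.
Umbra's profit: 184.1739·(378/23) - 102·(378/23) - (1/2)(378/23)² = 1215.4594.

1215.46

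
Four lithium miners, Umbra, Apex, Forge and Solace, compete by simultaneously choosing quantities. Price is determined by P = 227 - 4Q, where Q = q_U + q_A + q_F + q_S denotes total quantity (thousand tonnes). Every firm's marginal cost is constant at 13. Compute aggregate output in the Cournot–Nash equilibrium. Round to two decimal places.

Each firm earns π_i = (227 - 4Q)q_i - 13q_i.
First-order condition (treating rivals' output as given): 214 - 8q_i - 4·Σ_{j≠i} q_j = 0.
With identical firms every q_j equals q_i, so Σ_{j≠i} q_j = 3q_i and 214 = 20q_i, giving q_i = 107/10.
Total output Q = 107/10 + 107/10 + 107/10 + 107/10 = 214/5.

42.80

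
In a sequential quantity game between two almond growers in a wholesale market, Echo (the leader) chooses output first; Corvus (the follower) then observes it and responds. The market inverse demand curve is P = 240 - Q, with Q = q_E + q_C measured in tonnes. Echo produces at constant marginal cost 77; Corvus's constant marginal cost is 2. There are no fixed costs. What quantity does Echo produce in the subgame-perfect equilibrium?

44

Solve by backward induction. Given q_E, the follower Corvus maximises π_C = (240 - q_E - q_C)q_C - 2q_C.
∂π_C/∂q_C = 238 - q_E - 2q_C = 0 gives the reaction function q_C = (238 - q_E)/2.
The leader anticipates this reaction. Substituting into P = 240 - Q gives P = 121 - (1/2)q_E, so π_E = (121 - (1/2)q_E)q_E - 77q_E.
Leader FOC: 44 - q_E = 0, so q_E = 44.
Then q_C = (238 - 44)/2 = 97.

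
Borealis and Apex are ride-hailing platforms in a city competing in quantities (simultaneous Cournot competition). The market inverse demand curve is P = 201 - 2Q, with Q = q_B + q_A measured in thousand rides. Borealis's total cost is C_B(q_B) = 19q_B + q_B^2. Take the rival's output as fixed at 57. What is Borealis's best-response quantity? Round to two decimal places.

11.33

With the rival's output fixed at 57, Borealis's profit is π_B = (201 - 2·57 - 2q_B)q_B - (19q_B + q_B²) = (87 - 2q_B)q_B - (19q_B + q_B²).
∂π_B/∂q_B = 68 - 6q_B = 0, so q_B = 34/3.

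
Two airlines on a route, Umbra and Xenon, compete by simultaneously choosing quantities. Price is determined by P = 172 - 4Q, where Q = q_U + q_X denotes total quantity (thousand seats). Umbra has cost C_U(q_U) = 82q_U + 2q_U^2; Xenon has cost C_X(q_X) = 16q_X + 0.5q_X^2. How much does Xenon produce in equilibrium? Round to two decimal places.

16.43

Umbra's profit: π_U = (172 - 4Q)q_U - (82q_U + 2q_U²). Setting ∂π_U/∂q_U = 0: 90 - 12q_U - 4(q_X) = 0.
Xenon's profit: π_X = (172 - 4Q)q_X - (16q_X + (1/2)q_X²). Setting ∂π_X/∂q_X = 0: 156 - 9q_X - 4(q_U) = 0.
Rearranging gives the reaction functions q_U = (90 - 4q_X)/12 and q_X = (156 - 4q_U)/9.
Solving the pair: q_U = 93/46, q_X = 378/23.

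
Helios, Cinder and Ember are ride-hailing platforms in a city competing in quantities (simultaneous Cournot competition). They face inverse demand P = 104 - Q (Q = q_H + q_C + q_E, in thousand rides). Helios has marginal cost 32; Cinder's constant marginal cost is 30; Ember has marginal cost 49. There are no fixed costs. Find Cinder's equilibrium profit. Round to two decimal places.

Helios's profit: π_H = (104 - Q)q_H - (32q_H). Setting ∂π_H/∂q_H = 0: 72 - 2q_H - (q_C + q_E) = 0.
Cinder's first-order condition: 74 - 2q_C - (q_H + q_E) = 0.
Ember's profit: π_E = (104 - Q)q_E - (49q_E). Setting ∂π_E/∂q_E = 0: 55 - 2q_E - (q_H + q_C) = 0.
Adding the 3 first-order conditions: 201 − 4Q = 0, so Q = 201/4.
Back-substituting: q_H = (72 − 201/4) = 87/4, q_C = (74 − 201/4) = 95/4, q_E = (55 − 201/4) = 19/4.
Price P = 104 - 201/4 = 215/4.
Cinder's profit: (215/4 - 30)·(95/4) = 564.0625.

564.06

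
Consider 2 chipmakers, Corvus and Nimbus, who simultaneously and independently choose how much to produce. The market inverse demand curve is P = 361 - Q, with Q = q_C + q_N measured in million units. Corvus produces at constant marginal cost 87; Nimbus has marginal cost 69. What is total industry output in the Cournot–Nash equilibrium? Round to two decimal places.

Corvus's profit: π_C = (361 - Q)q_C - (87q_C). Setting ∂π_C/∂q_C = 0: 274 - 2q_C - (q_N) = 0.
Nimbus's profit: π_N = (361 - Q)q_N - (69q_N). Setting ∂π_N/∂q_N = 0: 292 - 2q_N - (q_C) = 0.
Rearranging gives the reaction functions q_C = (274 - q_N)/2 and q_N = (292 - q_C)/2.
Solving the pair: q_C = 256/3, q_N = 310/3.
Total output Q = 256/3 + 310/3 = 566/3.

188.67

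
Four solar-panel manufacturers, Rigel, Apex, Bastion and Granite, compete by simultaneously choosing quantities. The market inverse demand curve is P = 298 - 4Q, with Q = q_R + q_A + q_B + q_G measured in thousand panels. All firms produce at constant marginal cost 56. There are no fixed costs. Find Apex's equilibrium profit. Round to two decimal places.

A representative firm's profit is π_i = q_i(298 - 4Q) - 56q_i.
Setting ∂π_i/∂q_i = 0 with rivals' quantities fixed: 242 - 8q_i - 4·Σ_{j≠i} q_j = 0.
With identical firms every q_j equals q_i, so Σ_{j≠i} q_j = 3q_i and 242 = 20q_i, giving q_i = 121/10.
Price P = 298 - 4·(242/5) = 522/5.
Apex's profit: (522/5 - 56)·(121/10) = 585.6400.

585.64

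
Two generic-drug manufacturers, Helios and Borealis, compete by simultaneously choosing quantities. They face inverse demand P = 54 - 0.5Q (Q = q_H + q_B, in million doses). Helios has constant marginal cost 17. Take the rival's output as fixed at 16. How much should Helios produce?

With the rival's output fixed at 16, Helios's profit is π_H = (54 - (1/2)·16 - (1/2)q_H)q_H - (17q_H) = (46 - (1/2)q_H)q_H - (17q_H).
∂π_H/∂q_H = 29 - q_H = 0, so q_H = 29.

29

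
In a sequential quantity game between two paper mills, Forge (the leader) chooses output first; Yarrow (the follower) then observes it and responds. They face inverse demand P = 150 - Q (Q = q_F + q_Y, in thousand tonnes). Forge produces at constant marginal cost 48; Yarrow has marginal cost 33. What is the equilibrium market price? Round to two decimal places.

69.75

Solve by backward induction. Given q_F, the follower Yarrow maximises π_Y = (150 - q_F - q_Y)q_Y - 33q_Y.
Setting the follower's marginal profit to zero, 117 - q_F - 2q_Y = 0, i.e. q_Y = (117 - q_F)/2.
Forge substitutes q_Y(q_F) into its own profit: π_F = q_F(150 - q_F - (117 - q_F)/2) - 48q_F = (183/2 - (1/2)q_F)q_F - 48q_F.
Maximising: ∂π_F/∂q_F = 87/2 - q_F = 0, giving q_F = 87/2.
Then q_Y = (117 - 87/2)/2 = 147/4.
Total output Q = 321/4, so price P = 150 - 321/4 = 279/4.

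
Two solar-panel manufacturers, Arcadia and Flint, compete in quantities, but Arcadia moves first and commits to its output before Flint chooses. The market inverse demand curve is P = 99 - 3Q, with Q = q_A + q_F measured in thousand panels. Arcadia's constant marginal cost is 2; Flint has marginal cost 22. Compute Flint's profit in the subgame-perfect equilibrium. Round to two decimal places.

28.52

Solve by backward induction. Given q_A, the follower Flint maximises π_F = (99 - 3q_A - 3q_F)q_F - 22q_F.
Follower FOC: 77 - 3q_A - 6q_F = 0, so q_F(q_A) = (77 - 3q_A)/6.
Arcadia substitutes q_F(q_A) into its own profit: π_A = q_A(99 - 3q_A - (77 - 3q_A)/2) - 2q_A = (121/2 - (3/2)q_A)q_A - 2q_A.
Maximising: ∂π_A/∂q_A = 117/2 - 3q_A = 0, giving q_A = 39/2.
Then q_F = (77 - 3·(39/2))/6 = 37/12.
Price P = 99 - 3·(271/12) = 125/4.
Flint's profit: (125/4 - 22)·(37/12) = 1369/48.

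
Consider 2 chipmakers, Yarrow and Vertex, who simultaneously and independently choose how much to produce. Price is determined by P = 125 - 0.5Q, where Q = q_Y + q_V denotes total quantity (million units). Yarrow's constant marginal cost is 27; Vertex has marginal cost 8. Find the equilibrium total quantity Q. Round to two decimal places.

143.33

Yarrow's profit: π_Y = (125 - 0.5Q)q_Y - (27q_Y). Setting ∂π_Y/∂q_Y = 0: 98 - q_Y - (1/2)(q_V) = 0.
Vertex's profit: π_V = (125 - 0.5Q)q_V - (8q_V). Setting ∂π_V/∂q_V = 0: 117 - q_V - (1/2)(q_Y) = 0.
So q_Y = (98 - (1/2)q_V) and q_V = (117 - (1/2)q_Y).
Substituting one into the other gives q_Y = 158/3 and q_V = 272/3.
Total output Q = 158/3 + 272/3 = 430/3.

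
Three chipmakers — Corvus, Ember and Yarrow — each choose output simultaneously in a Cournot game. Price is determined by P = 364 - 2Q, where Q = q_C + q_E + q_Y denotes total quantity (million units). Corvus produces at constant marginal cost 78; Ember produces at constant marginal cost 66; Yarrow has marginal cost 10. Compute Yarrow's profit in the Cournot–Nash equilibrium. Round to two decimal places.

Corvus's profit: π_C = (364 - 2Q)q_C - (78q_C). Setting ∂π_C/∂q_C = 0: 286 - 4q_C - 2(q_E + q_Y) = 0.
Ember's profit: π_E = (364 - 2Q)q_E - (66q_E). Setting ∂π_E/∂q_E = 0: 298 - 4q_E - 2(q_C + q_Y) = 0.
Yarrow's first-order condition: 354 - 4q_Y - 2(q_C + q_E) = 0.
Summing all 3 equations gives 938 − 8Q = 0, hence Q = 469/4.
Back-substituting: q_C = (286 − 469/2)/2 = 103/4, q_E = (298 − 469/2)/2 = 127/4, q_Y = (354 − 469/2)/2 = 239/4.
Price P = 364 - 2·(469/4) = 259/2.
Yarrow's profit: (259/2 - 10)·(239/4) = 7140.1250.

7140.13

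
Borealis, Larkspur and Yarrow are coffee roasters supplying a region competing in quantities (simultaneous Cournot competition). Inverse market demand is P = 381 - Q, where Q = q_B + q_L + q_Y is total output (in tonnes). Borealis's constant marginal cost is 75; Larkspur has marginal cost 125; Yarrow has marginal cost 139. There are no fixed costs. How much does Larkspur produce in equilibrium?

55

Borealis's profit: π_B = (381 - Q)q_B - (75q_B). Setting ∂π_B/∂q_B = 0: 306 - 2q_B - (q_L + q_Y) = 0.
Larkspur's first-order condition: 256 - 2q_L - (q_B + q_Y) = 0.
Yarrow's first-order condition: 242 - 2q_Y - (q_B + q_L) = 0.
Adding the 3 conditions: 804 − 2Q − 2Q = 0, i.e. Q = 201.
Back-substituting: q_B = (306 − 201) = 105, q_L = (256 − 201) = 55, q_Y = (242 − 201) = 41.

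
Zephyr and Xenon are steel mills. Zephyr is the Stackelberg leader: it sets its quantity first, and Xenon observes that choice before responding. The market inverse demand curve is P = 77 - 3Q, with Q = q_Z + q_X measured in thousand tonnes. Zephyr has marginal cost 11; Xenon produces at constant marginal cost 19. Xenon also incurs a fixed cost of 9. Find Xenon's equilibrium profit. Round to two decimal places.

27.75

The follower Xenon best-responds to any q_Z: π_X = (77 - 3Q)q_X - 19q_X.
Setting the follower's marginal profit to zero, 58 - 3q_Z - 6q_X = 0, i.e. q_X = (58 - 3q_Z)/6.
The leader anticipates this reaction. Substituting into P = 77 - 3Q gives P = 48 - (3/2)q_Z, so π_Z = (48 - (3/2)q_Z)q_Z - 11q_Z.
Leader FOC: 37 - 3q_Z = 0, so q_Z = 37/3.
Then q_X = (58 - 3·(37/3))/6 = 7/2.
Price P = 77 - 3·(95/6) = 59/2.
Xenon's profit: (59/2 - 19)·(7/2) - 9 = 111/4.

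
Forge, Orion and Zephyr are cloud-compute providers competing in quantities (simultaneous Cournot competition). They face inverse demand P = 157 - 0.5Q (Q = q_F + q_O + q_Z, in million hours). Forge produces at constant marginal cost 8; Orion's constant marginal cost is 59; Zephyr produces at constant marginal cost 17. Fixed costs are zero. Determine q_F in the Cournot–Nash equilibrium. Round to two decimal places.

Forge's profit: π_F = (157 - 0.5Q)q_F - (8q_F). Setting ∂π_F/∂q_F = 0: 149 - q_F - (1/2)(q_O + q_Z) = 0.
Orion's first-order condition: 98 - q_O - (1/2)(q_F + q_Z) = 0.
Zephyr's first-order condition: 140 - q_Z - (1/2)(q_F + q_O) = 0.
Adding the 3 conditions: 387 − Q − Q = 0, i.e. Q = 387/2.
Back-substituting: q_F = (149 − 387/4)/(1/2) = 209/2, q_O = (98 − 387/4)/(1/2) = 5/2, q_Z = (140 − 387/4)/(1/2) = 173/2.

104.50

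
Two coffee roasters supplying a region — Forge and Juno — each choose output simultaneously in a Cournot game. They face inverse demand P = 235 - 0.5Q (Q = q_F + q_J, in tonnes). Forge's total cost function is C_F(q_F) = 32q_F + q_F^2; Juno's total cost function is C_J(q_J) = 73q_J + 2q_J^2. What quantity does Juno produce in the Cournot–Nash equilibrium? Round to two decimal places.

26.07

Forge's profit: π_F = (235 - 0.5Q)q_F - (32q_F + q_F²). Setting ∂π_F/∂q_F = 0: 203 - 3q_F - (1/2)(q_J) = 0.
Juno's profit: π_J = (235 - 0.5Q)q_J - (73q_J + 2q_J²). Setting ∂π_J/∂q_J = 0: 162 - 5q_J - (1/2)(q_F) = 0.
Best responses: q_F = (203 - (1/2)q_J)/3, q_J = (162 - (1/2)q_F)/5.
Substituting one into the other gives q_F = 63.3220 and q_J = 1538/59.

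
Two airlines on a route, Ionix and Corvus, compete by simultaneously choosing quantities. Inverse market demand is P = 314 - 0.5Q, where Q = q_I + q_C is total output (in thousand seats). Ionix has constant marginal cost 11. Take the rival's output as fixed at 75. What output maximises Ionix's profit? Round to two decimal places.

With the rival's output fixed at 75, Ionix's profit is π_I = (314 - (1/2)·75 - (1/2)q_I)q_I - (11q_I) = (553/2 - (1/2)q_I)q_I - (11q_I).
∂π_I/∂q_I = 531/2 - q_I = 0, so q_I = 531/2.

265.50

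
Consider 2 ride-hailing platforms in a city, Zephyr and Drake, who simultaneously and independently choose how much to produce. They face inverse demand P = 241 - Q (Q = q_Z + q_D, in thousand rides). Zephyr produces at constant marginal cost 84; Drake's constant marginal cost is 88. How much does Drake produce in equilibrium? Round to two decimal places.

49.67

Zephyr's profit: π_Z = (241 - Q)q_Z - (84q_Z). Setting ∂π_Z/∂q_Z = 0: 157 - 2q_Z - (q_D) = 0.
Drake's first-order condition: 153 - 2q_D - (q_Z) = 0.
Best responses: q_Z = (157 - q_D)/2, q_D = (153 - q_Z)/2.
Solving the pair: q_Z = 161/3, q_D = 149/3.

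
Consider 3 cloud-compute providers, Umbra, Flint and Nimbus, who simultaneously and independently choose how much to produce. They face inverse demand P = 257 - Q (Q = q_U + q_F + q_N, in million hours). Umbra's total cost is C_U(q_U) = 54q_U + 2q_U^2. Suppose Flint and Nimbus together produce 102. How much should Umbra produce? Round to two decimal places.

With rivals' combined output fixed at 102, Umbra's profit is π_U = (257 - 102 - q_U)q_U - (54q_U + 2q_U²) = (155 - q_U)q_U - (54q_U + 2q_U²).
∂π_U/∂q_U = 101 - 6q_U = 0, so q_U = 101/6.

16.83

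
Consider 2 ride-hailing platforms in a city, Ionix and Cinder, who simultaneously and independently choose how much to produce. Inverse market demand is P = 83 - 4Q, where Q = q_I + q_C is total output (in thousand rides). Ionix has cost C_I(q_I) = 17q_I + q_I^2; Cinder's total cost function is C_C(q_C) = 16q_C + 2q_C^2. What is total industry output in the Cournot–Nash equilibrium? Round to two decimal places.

Ionix's profit: π_I = (83 - 4Q)q_I - (17q_I + q_I²). Setting ∂π_I/∂q_I = 0: 66 - 10q_I - 4(q_C) = 0.
Cinder's first-order condition: 67 - 12q_C - 4(q_I) = 0.
Best responses: q_I = (66 - 4q_C)/10, q_C = (67 - 4q_I)/12.
Solving the pair: q_I = 131/26, q_C = 203/52.
Total output Q = 131/26 + 203/52 = 465/52.

8.94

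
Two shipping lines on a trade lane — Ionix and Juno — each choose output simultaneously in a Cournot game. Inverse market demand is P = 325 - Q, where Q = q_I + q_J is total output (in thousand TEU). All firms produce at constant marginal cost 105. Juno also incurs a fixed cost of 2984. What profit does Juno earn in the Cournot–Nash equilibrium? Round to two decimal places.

2393.78

A representative firm's profit is π_i = q_i(325 - Q) - 105q_i.
Setting ∂π_i/∂q_i = 0 with rivals' quantities fixed: 220 - 2q_i - q_j = 0.
By symmetry each firm produces the same amount; substituting q_j = q_i yields q_i = 220/3.
Price P = 325 - 440/3 = 535/3.
Juno's profit: (535/3 - 105)·(220/3) - 2984 = 2393.7778.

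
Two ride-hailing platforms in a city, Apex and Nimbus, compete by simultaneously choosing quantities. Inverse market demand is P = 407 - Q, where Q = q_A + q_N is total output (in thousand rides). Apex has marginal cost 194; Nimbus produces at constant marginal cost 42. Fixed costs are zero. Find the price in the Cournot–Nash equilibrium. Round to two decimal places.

Apex's profit: π_A = (407 - Q)q_A - (194q_A). Setting ∂π_A/∂q_A = 0: 213 - 2q_A - (q_N) = 0.
Nimbus's profit: π_N = (407 - Q)q_N - (42q_N). Setting ∂π_N/∂q_N = 0: 365 - 2q_N - (q_A) = 0.
Best responses: q_A = (213 - q_N)/2, q_N = (365 - q_A)/2.
Substituting one into the other gives q_A = 61/3 and q_N = 517/3.
Total output Q = 578/3, so price P = 407 - 578/3 = 643/3.

214.33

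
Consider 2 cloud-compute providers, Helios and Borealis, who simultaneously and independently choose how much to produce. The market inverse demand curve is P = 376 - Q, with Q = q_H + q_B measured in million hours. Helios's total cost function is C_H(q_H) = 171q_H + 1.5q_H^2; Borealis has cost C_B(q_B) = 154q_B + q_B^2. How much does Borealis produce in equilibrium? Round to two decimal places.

47.63

Helios's profit: π_H = (376 - Q)q_H - (171q_H + (3/2)q_H²). Setting ∂π_H/∂q_H = 0: 205 - 5q_H - (q_B) = 0.
Borealis's first-order condition: 222 - 4q_B - (q_H) = 0.
So q_H = (205 - q_B)/5 and q_B = (222 - q_H)/4.
Solving the pair: q_H = 598/19, q_B = 905/19.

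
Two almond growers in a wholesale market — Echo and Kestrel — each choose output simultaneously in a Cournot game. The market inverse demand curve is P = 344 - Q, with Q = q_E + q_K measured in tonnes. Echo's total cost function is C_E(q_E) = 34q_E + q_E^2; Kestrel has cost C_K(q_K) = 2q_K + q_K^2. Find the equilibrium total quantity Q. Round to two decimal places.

130.40

Echo's profit: π_E = (344 - Q)q_E - (34q_E + q_E²). Setting ∂π_E/∂q_E = 0: 310 - 4q_E - (q_K) = 0.
Kestrel's first-order condition: 342 - 4q_K - (q_E) = 0.
Best responses: q_E = (310 - q_K)/4, q_K = (342 - q_E)/4.
Substituting one into the other gives q_E = 898/15 and q_K = 1058/15.
Total output Q = 898/15 + 1058/15 = 652/5.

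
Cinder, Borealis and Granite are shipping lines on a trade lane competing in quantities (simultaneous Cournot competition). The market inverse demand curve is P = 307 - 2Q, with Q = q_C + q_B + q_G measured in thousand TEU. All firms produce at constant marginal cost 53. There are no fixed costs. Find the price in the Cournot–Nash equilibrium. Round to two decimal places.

116.50

A representative firm's profit is π_i = q_i(307 - 2Q) - 53q_i.
Setting ∂π_i/∂q_i = 0 with rivals' quantities fixed: 254 - 4q_i - 2·Σ_{j≠i} q_j = 0.
With identical firms every q_j equals q_i, so Σ_{j≠i} q_j = 2q_i and 254 = 8q_i, giving q_i = 127/4.
Total output Q = 381/4, so price P = 307 - 2·(381/4) = 233/2.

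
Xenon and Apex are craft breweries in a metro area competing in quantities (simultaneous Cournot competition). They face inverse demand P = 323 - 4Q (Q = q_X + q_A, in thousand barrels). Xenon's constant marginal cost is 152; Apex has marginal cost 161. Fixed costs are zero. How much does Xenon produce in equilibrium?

15

Xenon's profit: π_X = (323 - 4Q)q_X - (152q_X). Setting ∂π_X/∂q_X = 0: 171 - 8q_X - 4(q_A) = 0.
Apex's profit: π_A = (323 - 4Q)q_A - (161q_A). Setting ∂π_A/∂q_A = 0: 162 - 8q_A - 4(q_X) = 0.
So q_X = (171 - 4q_A)/8 and q_A = (162 - 4q_X)/8.
Solving the pair: q_X = 15, q_A = 51/4.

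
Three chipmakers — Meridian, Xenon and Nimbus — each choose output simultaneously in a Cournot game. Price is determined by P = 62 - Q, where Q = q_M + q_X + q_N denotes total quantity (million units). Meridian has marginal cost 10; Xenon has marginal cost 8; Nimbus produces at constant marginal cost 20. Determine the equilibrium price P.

Meridian's profit: π_M = (62 - Q)q_M - (10q_M). Setting ∂π_M/∂q_M = 0: 52 - 2q_M - (q_X + q_N) = 0.
Xenon's profit: π_X = (62 - Q)q_X - (8q_X). Setting ∂π_X/∂q_X = 0: 54 - 2q_X - (q_M + q_N) = 0.
Nimbus's first-order condition: 42 - 2q_N - (q_M + q_X) = 0.
Adding the 3 conditions: 148 − 2Q − 2Q = 0, i.e. Q = 37.
Back-substituting: q_M = (52 − 37) = 15, q_X = (54 − 37) = 17, q_N = (42 − 37) = 5.
Total output Q = 37, so price P = 62 - 37 = 25.

25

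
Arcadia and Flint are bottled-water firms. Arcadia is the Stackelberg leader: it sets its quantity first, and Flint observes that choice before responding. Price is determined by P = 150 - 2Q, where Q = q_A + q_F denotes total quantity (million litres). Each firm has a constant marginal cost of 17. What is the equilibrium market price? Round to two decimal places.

50.25

The follower Flint best-responds to any q_A: π_F = (150 - 2Q)q_F - 17q_F.
Follower FOC: 133 - 2q_A - 4q_F = 0, so q_F(q_A) = (133 - 2q_A)/4.
The leader anticipates this reaction. Substituting into P = 150 - 2Q gives P = 167/2 - q_A, so π_A = (167/2 - q_A)q_A - 17q_A.
Leader FOC: 133/2 - 2q_A = 0, so q_A = 133/4.
Then q_F = (133 - 2·(133/4))/4 = 133/8.
Total output Q = 399/8, so price P = 150 - 2·(399/8) = 201/4.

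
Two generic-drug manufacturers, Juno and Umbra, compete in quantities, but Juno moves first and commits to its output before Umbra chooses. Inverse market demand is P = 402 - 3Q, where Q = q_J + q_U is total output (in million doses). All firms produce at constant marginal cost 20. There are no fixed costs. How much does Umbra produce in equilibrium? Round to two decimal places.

31.83

Solve by backward induction. Given q_J, the follower Umbra maximises π_U = (402 - 3q_J - 3q_U)q_U - 20q_U.
Setting the follower's marginal profit to zero, 382 - 3q_J - 6q_U = 0, i.e. q_U = (382 - 3q_J)/6.
Juno substitutes q_U(q_J) into its own profit: π_J = q_J(402 - 3q_J - (382 - 3q_J)/2) - 20q_J = (211 - (3/2)q_J)q_J - 20q_J.
Maximising: ∂π_J/∂q_J = 191 - 3q_J = 0, giving q_J = 191/3.
Then q_U = (382 - 3·(191/3))/6 = 191/6.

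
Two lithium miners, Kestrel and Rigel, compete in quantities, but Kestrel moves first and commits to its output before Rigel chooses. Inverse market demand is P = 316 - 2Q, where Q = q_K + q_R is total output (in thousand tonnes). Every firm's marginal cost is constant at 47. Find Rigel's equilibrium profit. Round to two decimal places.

2261.28

Solve by backward induction. Given q_K, the follower Rigel maximises π_R = (316 - 2q_K - 2q_R)q_R - 47q_R.
Setting the follower's marginal profit to zero, 269 - 2q_K - 4q_R = 0, i.e. q_R = (269 - 2q_K)/4.
Kestrel substitutes q_R(q_K) into its own profit: π_K = q_K(316 - 2q_K - (269 - 2q_K)/2) - 47q_K = (363/2 - q_K)q_K - 47q_K.
Leader FOC: 269/2 - 2q_K = 0, so q_K = 269/4.
Then q_R = (269 - 2·(269/4))/4 = 269/8.
Price P = 316 - 2·(807/8) = 457/4.
Rigel's profit: (457/4 - 47)·(269/8) = 2261.2813.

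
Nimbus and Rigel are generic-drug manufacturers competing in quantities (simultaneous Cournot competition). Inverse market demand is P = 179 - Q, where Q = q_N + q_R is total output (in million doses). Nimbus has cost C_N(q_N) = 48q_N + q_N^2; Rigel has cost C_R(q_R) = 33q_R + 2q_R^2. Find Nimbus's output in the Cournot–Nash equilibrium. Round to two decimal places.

27.83

Nimbus's profit: π_N = (179 - Q)q_N - (48q_N + q_N²). Setting ∂π_N/∂q_N = 0: 131 - 4q_N - (q_R) = 0.
Rigel's first-order condition: 146 - 6q_R - (q_N) = 0.
So q_N = (131 - q_R)/4 and q_R = (146 - q_N)/6.
Solving the pair: q_N = 640/23, q_R = 453/23.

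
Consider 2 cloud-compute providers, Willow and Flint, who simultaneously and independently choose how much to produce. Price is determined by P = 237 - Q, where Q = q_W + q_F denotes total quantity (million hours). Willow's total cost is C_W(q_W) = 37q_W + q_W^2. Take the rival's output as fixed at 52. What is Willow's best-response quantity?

37

With the rival's output fixed at 52, Willow's profit is π_W = (237 - 52 - q_W)q_W - (37q_W + q_W²) = (185 - q_W)q_W - (37q_W + q_W²).
∂π_W/∂q_W = 148 - 4q_W = 0, so q_W = 37.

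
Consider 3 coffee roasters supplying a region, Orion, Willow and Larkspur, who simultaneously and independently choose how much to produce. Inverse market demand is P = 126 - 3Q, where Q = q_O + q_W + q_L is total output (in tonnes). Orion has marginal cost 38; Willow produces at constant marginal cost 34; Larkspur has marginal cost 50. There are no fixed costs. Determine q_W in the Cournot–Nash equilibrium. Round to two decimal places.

Orion's profit: π_O = (126 - 3Q)q_O - (38q_O). Setting ∂π_O/∂q_O = 0: 88 - 6q_O - 3(q_W + q_L) = 0.
Willow's first-order condition: 92 - 6q_W - 3(q_O + q_L) = 0.
Larkspur's first-order condition: 76 - 6q_L - 3(q_O + q_W) = 0.
Adding the 3 conditions: 256 − 6Q − 6Q = 0, i.e. Q = 64/3.
Back-substituting: q_O = (88 − 64)/3 = 8, q_W = (92 − 64)/3 = 28/3, q_L = (76 − 64)/3 = 4.

9.33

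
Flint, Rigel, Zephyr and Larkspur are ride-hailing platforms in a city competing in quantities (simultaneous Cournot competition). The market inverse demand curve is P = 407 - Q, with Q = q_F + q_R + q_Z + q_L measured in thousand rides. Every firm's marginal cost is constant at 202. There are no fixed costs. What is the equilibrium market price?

243

Each firm earns π_i = (407 - Q)q_i - 202q_i.
Setting ∂π_i/∂q_i = 0 with rivals' quantities fixed: 205 - 2q_i - Σ_{j≠i} q_j = 0.
With identical firms every q_j equals q_i, so Σ_{j≠i} q_j = 3q_i and 205 = 5q_i, giving q_i = 41.
Total output Q = 164, so price P = 407 - 164 = 243.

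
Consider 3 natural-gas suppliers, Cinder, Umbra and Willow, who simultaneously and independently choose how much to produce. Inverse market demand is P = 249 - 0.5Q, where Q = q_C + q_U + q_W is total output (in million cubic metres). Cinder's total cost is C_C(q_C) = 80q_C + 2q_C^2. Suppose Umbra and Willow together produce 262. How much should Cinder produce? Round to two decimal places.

With rivals' combined output fixed at 262, Cinder's profit is π_C = (249 - (1/2)·262 - (1/2)q_C)q_C - (80q_C + 2q_C²) = (118 - (1/2)q_C)q_C - (80q_C + 2q_C²).
∂π_C/∂q_C = 38 - 5q_C = 0, so q_C = 38/5.

7.60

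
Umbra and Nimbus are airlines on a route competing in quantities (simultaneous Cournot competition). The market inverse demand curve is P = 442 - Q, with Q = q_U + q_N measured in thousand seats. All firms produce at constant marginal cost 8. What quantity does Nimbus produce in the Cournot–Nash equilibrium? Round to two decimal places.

144.67

A representative firm's profit is π_i = q_i(442 - Q) - 8q_i.
Setting ∂π_i/∂q_i = 0 with rivals' quantities fixed: 434 - 2q_i - q_j = 0.
With identical firms every q_j equals q_i, so q_j = q_i and 434 = 3q_i, giving q_i = 434/3.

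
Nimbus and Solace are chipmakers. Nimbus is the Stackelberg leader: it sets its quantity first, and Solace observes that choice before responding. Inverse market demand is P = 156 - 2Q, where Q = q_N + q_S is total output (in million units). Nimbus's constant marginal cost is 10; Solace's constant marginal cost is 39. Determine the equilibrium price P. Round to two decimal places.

53.75

The follower Solace best-responds to any q_N: π_S = (156 - 2Q)q_S - 39q_S.
∂π_S/∂q_S = 117 - 2q_N - 4q_S = 0 gives the reaction function q_S = (117 - 2q_N)/4.
The leader anticipates this reaction. Substituting into P = 156 - 2Q gives P = 195/2 - q_N, so π_N = (195/2 - q_N)q_N - 10q_N.
Leader FOC: 175/2 - 2q_N = 0, so q_N = 175/4.
Then q_S = (117 - 2·(175/4))/4 = 59/8.
Total output Q = 409/8, so price P = 156 - 2·(409/8) = 215/4.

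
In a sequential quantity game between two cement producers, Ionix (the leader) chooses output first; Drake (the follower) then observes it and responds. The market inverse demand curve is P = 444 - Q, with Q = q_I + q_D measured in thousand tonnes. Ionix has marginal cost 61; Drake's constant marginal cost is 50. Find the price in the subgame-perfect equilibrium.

154

The follower Drake best-responds to any q_I: π_D = (444 - Q)q_D - 50q_D.
∂π_D/∂q_D = 394 - q_I - 2q_D = 0 gives the reaction function q_D = (394 - q_I)/2.
The leader anticipates this reaction. Substituting into P = 444 - Q gives P = 247 - (1/2)q_I, so π_I = (247 - (1/2)q_I)q_I - 61q_I.
The leader's first-order condition 186 - q_I = 0 yields q_I = 186.
Then q_D = (394 - 186)/2 = 104.
Total output Q = 290, so price P = 444 - 290 = 154.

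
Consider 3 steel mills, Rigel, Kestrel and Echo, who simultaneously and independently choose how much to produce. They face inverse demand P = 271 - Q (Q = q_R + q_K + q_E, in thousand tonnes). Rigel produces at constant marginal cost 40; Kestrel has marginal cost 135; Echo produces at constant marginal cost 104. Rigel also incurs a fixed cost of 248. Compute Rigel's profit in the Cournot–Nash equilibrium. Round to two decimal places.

Rigel's profit: π_R = (271 - Q)q_R - (40q_R). Setting ∂π_R/∂q_R = 0: 231 - 2q_R - (q_K + q_E) = 0.
Kestrel's profit: π_K = (271 - Q)q_K - (135q_K). Setting ∂π_K/∂q_K = 0: 136 - 2q_K - (q_R + q_E) = 0.
Echo's profit: π_E = (271 - Q)q_E - (104q_E). Setting ∂π_E/∂q_E = 0: 167 - 2q_E - (q_R + q_K) = 0.
Summing all 3 equations gives 534 − 4Q = 0, hence Q = 267/2.
Back-substituting: q_R = (231 − 267/2) = 195/2, q_K = (136 − 267/2) = 5/2, q_E = (167 − 267/2) = 67/2.
Price P = 271 - 267/2 = 275/2.
Rigel's profit: (275/2 - 40)·(195/2) - 248 = 9258.2500.

9258.25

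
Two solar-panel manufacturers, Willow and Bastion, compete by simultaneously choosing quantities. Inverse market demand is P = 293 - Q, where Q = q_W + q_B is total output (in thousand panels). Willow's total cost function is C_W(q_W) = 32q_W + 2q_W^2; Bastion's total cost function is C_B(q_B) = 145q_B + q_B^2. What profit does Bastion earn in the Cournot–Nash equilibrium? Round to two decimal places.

Willow's profit: π_W = (293 - Q)q_W - (32q_W + 2q_W²). Setting ∂π_W/∂q_W = 0: 261 - 6q_W - (q_B) = 0.
Bastion's profit: π_B = (293 - Q)q_B - (145q_B + q_B²). Setting ∂π_B/∂q_B = 0: 148 - 4q_B - (q_W) = 0.
Best responses: q_W = (261 - q_B)/6, q_B = (148 - q_W)/4.
Substituting one into the other gives q_W = 896/23 and q_B = 627/23.
Price P = 293 - 1523/23 = 226.7826.
Bastion's profit: 226.7826·(627/23) - 145·(627/23) - (627/23)² = 1486.3100.

1486.31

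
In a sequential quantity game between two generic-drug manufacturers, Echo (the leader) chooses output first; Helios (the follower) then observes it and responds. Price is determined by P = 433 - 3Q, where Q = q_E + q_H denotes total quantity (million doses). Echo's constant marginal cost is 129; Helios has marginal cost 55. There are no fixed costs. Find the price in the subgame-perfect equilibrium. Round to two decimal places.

186.50

The follower Helios best-responds to any q_E: π_H = (433 - 3Q)q_H - 55q_H.
∂π_H/∂q_H = 378 - 3q_E - 6q_H = 0 gives the reaction function q_H = (378 - 3q_E)/6.
The leader anticipates this reaction. Substituting into P = 433 - 3Q gives P = 244 - (3/2)q_E, so π_E = (244 - (3/2)q_E)q_E - 129q_E.
Maximising: ∂π_E/∂q_E = 115 - 3q_E = 0, giving q_E = 115/3.
Then q_H = (378 - 3·(115/3))/6 = 263/6.
Total output Q = 493/6, so price P = 433 - 3·(493/6) = 373/2.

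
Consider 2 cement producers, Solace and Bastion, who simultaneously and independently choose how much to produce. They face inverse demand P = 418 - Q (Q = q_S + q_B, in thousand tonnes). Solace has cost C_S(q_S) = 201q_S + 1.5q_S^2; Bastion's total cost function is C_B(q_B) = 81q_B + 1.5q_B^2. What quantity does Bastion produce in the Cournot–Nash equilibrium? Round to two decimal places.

61.17

Solace's profit: π_S = (418 - Q)q_S - (201q_S + (3/2)q_S²). Setting ∂π_S/∂q_S = 0: 217 - 5q_S - (q_B) = 0.
Bastion's profit: π_B = (418 - Q)q_B - (81q_B + (3/2)q_B²). Setting ∂π_B/∂q_B = 0: 337 - 5q_B - (q_S) = 0.
Rearranging gives the reaction functions q_S = (217 - q_B)/5 and q_B = (337 - q_S)/5.
Solving the pair: q_S = 187/6, q_B = 367/6.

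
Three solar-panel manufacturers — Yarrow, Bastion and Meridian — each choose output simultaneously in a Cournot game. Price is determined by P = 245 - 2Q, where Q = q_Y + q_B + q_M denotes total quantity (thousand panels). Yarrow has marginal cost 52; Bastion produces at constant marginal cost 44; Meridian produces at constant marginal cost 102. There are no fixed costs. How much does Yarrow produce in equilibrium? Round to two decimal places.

Yarrow's profit: π_Y = (245 - 2Q)q_Y - (52q_Y). Setting ∂π_Y/∂q_Y = 0: 193 - 4q_Y - 2(q_B + q_M) = 0.
Bastion's profit: π_B = (245 - 2Q)q_B - (44q_B). Setting ∂π_B/∂q_B = 0: 201 - 4q_B - 2(q_Y + q_M) = 0.
Meridian's first-order condition: 143 - 4q_M - 2(q_Y + q_B) = 0.
Summing all 3 equations gives 537 − 8Q = 0, hence Q = 537/8.
Back-substituting: q_Y = (193 − 537/4)/2 = 235/8, q_B = (201 − 537/4)/2 = 267/8, q_M = (143 − 537/4)/2 = 35/8.

29.38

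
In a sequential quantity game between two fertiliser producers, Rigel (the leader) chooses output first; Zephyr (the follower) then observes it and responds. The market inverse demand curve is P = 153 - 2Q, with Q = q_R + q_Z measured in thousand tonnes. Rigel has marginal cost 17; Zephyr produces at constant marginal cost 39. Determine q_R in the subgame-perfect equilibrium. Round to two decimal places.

The follower Zephyr best-responds to any q_R: π_Z = (153 - 2Q)q_Z - 39q_Z.
Setting the follower's marginal profit to zero, 114 - 2q_R - 4q_Z = 0, i.e. q_Z = (114 - 2q_R)/4.
Rigel substitutes q_Z(q_R) into its own profit: π_R = q_R(153 - 2q_R - (114 - 2q_R)/2) - 17q_R = (96 - q_R)q_R - 17q_R.
Maximising: ∂π_R/∂q_R = 79 - 2q_R = 0, giving q_R = 79/2.
Then q_Z = (114 - 2·(79/2))/4 = 35/4.

39.50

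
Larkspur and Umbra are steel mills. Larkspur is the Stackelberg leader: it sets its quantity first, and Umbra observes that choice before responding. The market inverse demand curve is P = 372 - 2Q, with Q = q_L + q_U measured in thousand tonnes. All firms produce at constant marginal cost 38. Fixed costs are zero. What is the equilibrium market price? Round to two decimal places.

Solve by backward induction. Given q_L, the follower Umbra maximises π_U = (372 - 2q_L - 2q_U)q_U - 38q_U.
Follower FOC: 334 - 2q_L - 4q_U = 0, so q_U(q_L) = (334 - 2q_L)/4.
The leader anticipates this reaction. Substituting into P = 372 - 2Q gives P = 205 - q_L, so π_L = (205 - q_L)q_L - 38q_L.
Maximising: ∂π_L/∂q_L = 167 - 2q_L = 0, giving q_L = 167/2.
Then q_U = (334 - 2·(167/2))/4 = 167/4.
Total output Q = 501/4, so price P = 372 - 2·(501/4) = 243/2.

121.50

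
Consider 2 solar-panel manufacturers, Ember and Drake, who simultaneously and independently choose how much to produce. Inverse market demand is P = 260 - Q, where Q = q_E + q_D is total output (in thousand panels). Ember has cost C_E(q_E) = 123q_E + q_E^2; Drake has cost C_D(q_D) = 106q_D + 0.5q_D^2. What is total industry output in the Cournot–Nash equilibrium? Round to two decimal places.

66.91

Ember's profit: π_E = (260 - Q)q_E - (123q_E + q_E²). Setting ∂π_E/∂q_E = 0: 137 - 4q_E - (q_D) = 0.
Drake's first-order condition: 154 - 3q_D - (q_E) = 0.
So q_E = (137 - q_D)/4 and q_D = (154 - q_E)/3.
Solving the pair: q_E = 257/11, q_D = 479/11.
Total output Q = 257/11 + 479/11 = 736/11.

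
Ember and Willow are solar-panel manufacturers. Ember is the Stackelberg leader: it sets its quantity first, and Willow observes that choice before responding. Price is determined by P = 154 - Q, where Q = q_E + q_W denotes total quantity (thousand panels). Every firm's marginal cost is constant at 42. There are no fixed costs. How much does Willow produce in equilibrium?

28

Solve by backward induction. Given q_E, the follower Willow maximises π_W = (154 - q_E - q_W)q_W - 42q_W.
∂π_W/∂q_W = 112 - q_E - 2q_W = 0 gives the reaction function q_W = (112 - q_E)/2.
The leader anticipates this reaction. Substituting into P = 154 - Q gives P = 98 - (1/2)q_E, so π_E = (98 - (1/2)q_E)q_E - 42q_E.
The leader's first-order condition 56 - q_E = 0 yields q_E = 56.
Then q_W = (112 - 56)/2 = 28.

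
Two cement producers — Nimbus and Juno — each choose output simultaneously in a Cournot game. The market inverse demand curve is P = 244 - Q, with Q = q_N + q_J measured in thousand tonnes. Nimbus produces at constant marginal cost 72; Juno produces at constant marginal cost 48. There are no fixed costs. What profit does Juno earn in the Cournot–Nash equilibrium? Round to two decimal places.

Nimbus's profit: π_N = (244 - Q)q_N - (72q_N). Setting ∂π_N/∂q_N = 0: 172 - 2q_N - (q_J) = 0.
Juno's first-order condition: 196 - 2q_J - (q_N) = 0.
Best responses: q_N = (172 - q_J)/2, q_J = (196 - q_N)/2.
Solving the pair: q_N = 148/3, q_J = 220/3.
Price P = 244 - 368/3 = 364/3.
Juno's profit: (364/3 - 48)·(220/3) = 5377.7778.

5377.78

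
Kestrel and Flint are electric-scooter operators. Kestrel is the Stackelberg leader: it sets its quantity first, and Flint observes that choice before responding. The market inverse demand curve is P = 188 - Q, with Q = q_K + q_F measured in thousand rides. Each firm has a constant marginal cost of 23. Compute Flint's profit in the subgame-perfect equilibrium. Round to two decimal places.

1701.56

Solve by backward induction. Given q_K, the follower Flint maximises π_F = (188 - q_K - q_F)q_F - 23q_F.
Setting the follower's marginal profit to zero, 165 - q_K - 2q_F = 0, i.e. q_F = (165 - q_K)/2.
Kestrel substitutes q_F(q_K) into its own profit: π_K = q_K(188 - q_K - (165 - q_K)/2) - 23q_K = (211/2 - (1/2)q_K)q_K - 23q_K.
The leader's first-order condition 165/2 - q_K = 0 yields q_K = 165/2.
Then q_F = (165 - 165/2)/2 = 165/4.
Price P = 188 - 495/4 = 257/4.
Flint's profit: (257/4 - 23)·(165/4) = 1701.5625.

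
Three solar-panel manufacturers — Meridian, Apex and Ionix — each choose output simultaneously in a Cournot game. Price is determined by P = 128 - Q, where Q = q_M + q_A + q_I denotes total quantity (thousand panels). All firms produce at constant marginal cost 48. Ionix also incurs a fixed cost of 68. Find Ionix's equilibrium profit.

A representative firm's profit is π_i = q_i(128 - Q) - 48q_i.
Setting ∂π_i/∂q_i = 0 with rivals' quantities fixed: 80 - 2q_i - Σ_{j≠i} q_j = 0.
By symmetry each firm produces the same amount; substituting Σ_{j≠i} q_j = 2q_i yields q_i = 80/4 = 20.
Price P = 128 - 60 = 68.
Ionix's profit: (68 - 48)·20 - 68 = 332.

332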